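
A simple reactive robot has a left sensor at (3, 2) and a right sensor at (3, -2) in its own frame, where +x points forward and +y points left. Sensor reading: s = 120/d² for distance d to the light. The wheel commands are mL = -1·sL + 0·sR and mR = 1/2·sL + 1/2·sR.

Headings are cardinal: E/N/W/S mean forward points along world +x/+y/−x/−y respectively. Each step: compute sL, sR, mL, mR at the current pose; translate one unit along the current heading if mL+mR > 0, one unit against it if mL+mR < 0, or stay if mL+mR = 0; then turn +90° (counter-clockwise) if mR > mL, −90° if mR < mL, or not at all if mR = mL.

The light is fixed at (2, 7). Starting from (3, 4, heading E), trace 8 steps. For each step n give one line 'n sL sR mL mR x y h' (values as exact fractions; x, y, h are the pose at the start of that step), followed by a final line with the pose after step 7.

0 120/17 120/41 -120/17 3480/697 3 4 E
1 30 30 -30 30 2 4 N
2 60/17 12 -60/17 132/17 2 4 W
3 120/37 8/3 -120/37 328/111 1 4 S
4 30 6 -30 18 1 5 E
5 120/17 120 -120/17 1080/17 0 5 N
6 60/17 60/13 -60/17 900/221 0 6 W
7 120/17 120/41 -120/17 3480/697 -1 6 S
final -1 7 E

n=0: pose=(3,4,E); sL=120/17, sR=120/41; mL=-120/17, mR=3480/697; mL+mR=-1440/697 → advance -1; mR−mL=8400/697 → turn +1·90°
n=1: pose=(2,4,N); sL=30, sR=30; mL=-30, mR=30; mL+mR=0 → advance +0; mR−mL=60 → turn +1·90°
n=2: pose=(2,4,W); sL=60/17, sR=12; mL=-60/17, mR=132/17; mL+mR=72/17 → advance +1; mR−mL=192/17 → turn +1·90°
n=3: pose=(1,4,S); sL=120/37, sR=8/3; mL=-120/37, mR=328/111; mL+mR=-32/111 → advance -1; mR−mL=688/111 → turn +1·90°
n=4: pose=(1,5,E); sL=30, sR=6; mL=-30, mR=18; mL+mR=-12 → advance -1; mR−mL=48 → turn +1·90°
n=5: pose=(0,5,N); sL=120/17, sR=120; mL=-120/17, mR=1080/17; mL+mR=960/17 → advance +1; mR−mL=1200/17 → turn +1·90°
n=6: pose=(0,6,W); sL=60/17, sR=60/13; mL=-60/17, mR=900/221; mL+mR=120/221 → advance +1; mR−mL=1680/221 → turn +1·90°
n=7: pose=(-1,6,S); sL=120/17, sR=120/41; mL=-120/17, mR=3480/697; mL+mR=-1440/697 → advance -1; mR−mL=8400/697 → turn +1·90°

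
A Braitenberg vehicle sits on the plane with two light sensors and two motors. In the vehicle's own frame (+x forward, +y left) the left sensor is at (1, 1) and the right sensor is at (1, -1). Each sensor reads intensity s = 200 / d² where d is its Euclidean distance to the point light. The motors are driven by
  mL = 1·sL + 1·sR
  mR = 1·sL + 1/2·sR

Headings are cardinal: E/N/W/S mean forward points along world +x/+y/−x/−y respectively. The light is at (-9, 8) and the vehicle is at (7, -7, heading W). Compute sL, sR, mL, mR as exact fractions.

200/481 200/421 180400/202501 132300/202501

left sensor world pos  = (6, -8); dL² = 481
right sensor world pos = (6, -6); dR² = 421
sL = 200/481 = 200/481
sR = 200/421 = 200/421
mL = 1·sL + 1·sR = 180400/202501
mR = 1·sL + 1/2·sR = 132300/202501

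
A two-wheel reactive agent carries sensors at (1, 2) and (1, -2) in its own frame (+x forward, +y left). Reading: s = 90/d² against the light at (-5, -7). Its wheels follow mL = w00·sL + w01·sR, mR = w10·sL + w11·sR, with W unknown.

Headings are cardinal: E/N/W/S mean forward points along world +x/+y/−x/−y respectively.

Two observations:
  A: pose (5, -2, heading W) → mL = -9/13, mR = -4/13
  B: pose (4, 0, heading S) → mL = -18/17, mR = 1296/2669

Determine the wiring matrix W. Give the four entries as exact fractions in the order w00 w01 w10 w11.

obs A: pose=(5,-2,W) → sL=1, sR=9/13, mL=-9/13, mR=-4/13
obs B: pose=(4,0,S) → sL=90/157, sR=18/17, mL=-18/17, mR=1296/2669
sensor matrix S = [[1, 9/13], [90/157, 18/17]]; det S = 22968/34697
solve [mL_A; mL_B] = S·[w00; w01] and [mR_A; mR_B] = S·[w10; w11]:
  w00 = 0, w01 = -1, w10 = -1, w11 = 1

0 -1 -1 1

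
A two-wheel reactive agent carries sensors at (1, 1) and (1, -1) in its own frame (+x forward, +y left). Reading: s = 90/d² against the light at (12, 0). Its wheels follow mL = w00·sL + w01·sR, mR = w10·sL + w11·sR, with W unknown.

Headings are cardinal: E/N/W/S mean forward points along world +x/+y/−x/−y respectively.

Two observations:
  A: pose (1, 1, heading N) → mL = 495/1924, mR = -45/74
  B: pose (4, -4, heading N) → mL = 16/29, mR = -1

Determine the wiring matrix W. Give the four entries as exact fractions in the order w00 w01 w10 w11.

-1 1 -1 0

obs A: pose=(1,1,N) → sL=45/74, sR=45/52, mL=495/1924, mR=-45/74
obs B: pose=(4,-4,N) → sL=1, sR=45/29, mL=16/29, mR=-1
sensor matrix S = [[45/74, 45/52], [1, 45/29]]; det S = 4365/55796
solve [mL_A; mL_B] = S·[w00; w01] and [mR_A; mR_B] = S·[w10; w11]:
  w00 = -1, w01 = 1, w10 = -1, w11 = 0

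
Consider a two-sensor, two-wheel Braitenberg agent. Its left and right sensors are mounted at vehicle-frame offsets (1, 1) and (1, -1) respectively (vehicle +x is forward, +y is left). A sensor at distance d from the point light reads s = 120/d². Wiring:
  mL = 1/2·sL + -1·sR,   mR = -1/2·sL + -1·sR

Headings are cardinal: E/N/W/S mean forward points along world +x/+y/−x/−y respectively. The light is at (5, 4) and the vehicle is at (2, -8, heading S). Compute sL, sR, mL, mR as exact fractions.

120/173 24/37 -1932/6401 -6372/6401

left sensor world pos  = (3, -9); dL² = 173
right sensor world pos = (1, -9); dR² = 185
sL = 120/173 = 120/173
sR = 120/185 = 24/37
mL = 1/2·sL + -1·sR = -1932/6401
mR = -1/2·sL + -1·sR = -6372/6401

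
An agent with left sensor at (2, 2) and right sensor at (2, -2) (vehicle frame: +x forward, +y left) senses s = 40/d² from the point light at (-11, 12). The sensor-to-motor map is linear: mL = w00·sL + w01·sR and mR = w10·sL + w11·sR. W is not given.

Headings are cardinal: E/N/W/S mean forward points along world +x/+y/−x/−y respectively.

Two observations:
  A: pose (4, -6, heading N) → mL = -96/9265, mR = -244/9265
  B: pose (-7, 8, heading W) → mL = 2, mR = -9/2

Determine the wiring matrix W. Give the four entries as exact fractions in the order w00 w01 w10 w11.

obs A: pose=(4,-6,N) → sL=8/85, sR=8/109, mL=-96/9265, mR=-244/9265
obs B: pose=(-7,8,W) → sL=1, sR=5, mL=2, mR=-9/2
sensor matrix S = [[8/85, 8/109], [1, 5]]; det S = 736/1853
solve [mL_A; mL_B] = S·[w00; w01] and [mR_A; mR_B] = S·[w10; w11]:
  w00 = -1/2, w01 = 1/2, w10 = 1/2, w11 = -1

-1/2 1/2 1/2 -1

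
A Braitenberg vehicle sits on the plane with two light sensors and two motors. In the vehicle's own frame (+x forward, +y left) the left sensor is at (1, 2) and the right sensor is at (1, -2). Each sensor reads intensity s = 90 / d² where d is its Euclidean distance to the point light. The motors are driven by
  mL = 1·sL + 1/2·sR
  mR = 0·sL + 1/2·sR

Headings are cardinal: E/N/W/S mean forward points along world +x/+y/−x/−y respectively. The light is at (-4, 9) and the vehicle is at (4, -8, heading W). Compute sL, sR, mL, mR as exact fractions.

left sensor world pos  = (3, -10); dL² = 410
right sensor world pos = (3, -6); dR² = 274
sL = 90/410 = 9/41
sR = 90/274 = 45/137
mL = 1·sL + 1/2·sR = 4311/11234
mR = 0·sL + 1/2·sR = 45/274

9/41 45/137 4311/11234 45/274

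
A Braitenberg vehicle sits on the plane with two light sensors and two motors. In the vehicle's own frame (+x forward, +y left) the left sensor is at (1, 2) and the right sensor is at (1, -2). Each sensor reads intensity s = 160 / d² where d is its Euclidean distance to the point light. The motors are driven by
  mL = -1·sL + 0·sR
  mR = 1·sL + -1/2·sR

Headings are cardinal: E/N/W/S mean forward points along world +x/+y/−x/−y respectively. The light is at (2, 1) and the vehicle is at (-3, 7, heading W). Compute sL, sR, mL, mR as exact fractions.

40/13 8/5 -40/13 148/65

left sensor world pos  = (-4, 5); dL² = 52
right sensor world pos = (-4, 9); dR² = 100
sL = 160/52 = 40/13
sR = 160/100 = 8/5
mL = -1·sL + 0·sR = -40/13
mR = 1·sL + -1/2·sR = 148/65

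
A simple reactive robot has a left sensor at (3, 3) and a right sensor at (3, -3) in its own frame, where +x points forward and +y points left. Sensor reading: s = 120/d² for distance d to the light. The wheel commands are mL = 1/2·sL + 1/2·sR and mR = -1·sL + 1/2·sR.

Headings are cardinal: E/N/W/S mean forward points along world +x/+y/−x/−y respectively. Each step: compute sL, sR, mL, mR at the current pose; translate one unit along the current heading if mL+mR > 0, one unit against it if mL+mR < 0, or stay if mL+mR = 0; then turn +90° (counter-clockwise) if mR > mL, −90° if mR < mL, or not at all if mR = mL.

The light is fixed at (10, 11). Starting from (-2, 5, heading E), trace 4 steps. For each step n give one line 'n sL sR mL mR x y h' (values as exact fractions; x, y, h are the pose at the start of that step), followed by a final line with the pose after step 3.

0 4/3 20/27 28/27 -26/27 -2 5 E
1 24/29 120/277 5064/8033 -4908/8033 -1 5 S
2 15/37 30/53 1905/3922 -240/1961 -1 4 W
3 120/241 120/97 20280/23377 2820/23377 -2 4 N
final -2 5 E

n=0: pose=(-2,5,E); sL=4/3, sR=20/27; mL=28/27, mR=-26/27; mL+mR=2/27 → advance +1; mR−mL=-2 → turn -1·90°
n=1: pose=(-1,5,S); sL=24/29, sR=120/277; mL=5064/8033, mR=-4908/8033; mL+mR=156/8033 → advance +1; mR−mL=-36/29 → turn -1·90°
n=2: pose=(-1,4,W); sL=15/37, sR=30/53; mL=1905/3922, mR=-240/1961; mL+mR=1425/3922 → advance +1; mR−mL=-45/74 → turn -1·90°
n=3: pose=(-2,4,N); sL=120/241, sR=120/97; mL=20280/23377, mR=2820/23377; mL+mR=23100/23377 → advance +1; mR−mL=-180/241 → turn -1·90°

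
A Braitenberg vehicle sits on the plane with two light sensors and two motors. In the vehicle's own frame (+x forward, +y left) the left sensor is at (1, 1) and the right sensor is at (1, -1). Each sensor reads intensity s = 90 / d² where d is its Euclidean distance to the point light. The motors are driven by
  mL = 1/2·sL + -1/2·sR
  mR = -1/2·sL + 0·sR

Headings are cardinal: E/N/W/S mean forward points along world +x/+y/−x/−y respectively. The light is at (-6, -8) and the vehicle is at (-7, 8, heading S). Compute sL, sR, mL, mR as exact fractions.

left sensor world pos  = (-6, 7); dL² = 225
right sensor world pos = (-8, 7); dR² = 229
sL = 90/225 = 2/5
sR = 90/229 = 90/229
mL = 1/2·sL + -1/2·sR = 4/1145
mR = -1/2·sL + 0·sR = -1/5

2/5 90/229 4/1145 -1/5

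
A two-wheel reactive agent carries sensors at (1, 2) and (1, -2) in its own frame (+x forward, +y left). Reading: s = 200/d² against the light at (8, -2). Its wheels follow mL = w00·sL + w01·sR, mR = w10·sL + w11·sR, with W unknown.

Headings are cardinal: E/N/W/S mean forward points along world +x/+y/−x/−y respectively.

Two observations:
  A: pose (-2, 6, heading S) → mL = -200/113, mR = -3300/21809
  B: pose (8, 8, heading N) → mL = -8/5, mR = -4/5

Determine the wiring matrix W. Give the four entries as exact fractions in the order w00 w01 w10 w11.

obs A: pose=(-2,6,S) → sL=200/113, sR=200/193, mL=-200/113, mR=-3300/21809
obs B: pose=(8,8,N) → sL=8/5, sR=8/5, mL=-8/5, mR=-4/5
sensor matrix S = [[200/113, 200/193], [8/5, 8/5]]; det S = 25600/21809
solve [mL_A; mL_B] = S·[w00; w01] and [mR_A; mR_B] = S·[w10; w11]:
  w00 = -1, w01 = 0, w10 = 1/2, w11 = -1

-1 0 1/2 -1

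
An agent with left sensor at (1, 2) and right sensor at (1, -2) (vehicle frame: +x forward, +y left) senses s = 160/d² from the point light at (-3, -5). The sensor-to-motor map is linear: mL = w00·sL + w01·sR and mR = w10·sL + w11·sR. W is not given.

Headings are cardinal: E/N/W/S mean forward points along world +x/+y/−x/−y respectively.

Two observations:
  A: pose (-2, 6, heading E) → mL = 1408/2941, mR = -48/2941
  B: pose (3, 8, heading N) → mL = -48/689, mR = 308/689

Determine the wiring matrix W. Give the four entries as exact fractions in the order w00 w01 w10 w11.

-1/2 1/2 1 -1/2

obs A: pose=(-2,6,E) → sL=160/173, sR=32/17, mL=1408/2941, mR=-48/2941
obs B: pose=(3,8,N) → sL=40/53, sR=8/13, mL=-48/689, mR=308/689
sensor matrix S = [[160/173, 32/17], [40/53, 8/13]]; det S = -1725440/2026349
solve [mL_A; mL_B] = S·[w00; w01] and [mR_A; mR_B] = S·[w10; w11]:
  w00 = -1/2, w01 = 1/2, w10 = 1, w11 = -1/2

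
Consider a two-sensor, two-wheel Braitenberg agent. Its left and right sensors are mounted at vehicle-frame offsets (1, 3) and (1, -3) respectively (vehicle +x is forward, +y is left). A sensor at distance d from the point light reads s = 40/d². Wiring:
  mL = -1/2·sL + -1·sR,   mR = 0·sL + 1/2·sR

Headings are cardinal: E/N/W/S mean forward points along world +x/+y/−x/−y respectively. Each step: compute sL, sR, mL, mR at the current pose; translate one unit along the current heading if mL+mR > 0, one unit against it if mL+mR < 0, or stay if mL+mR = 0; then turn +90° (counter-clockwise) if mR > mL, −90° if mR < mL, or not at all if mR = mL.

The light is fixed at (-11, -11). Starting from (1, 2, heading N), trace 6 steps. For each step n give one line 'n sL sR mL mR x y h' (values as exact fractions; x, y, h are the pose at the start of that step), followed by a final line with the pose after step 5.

n=0: pose=(1,2,N); sL=40/277, sR=40/421; mL=-19500/116617, mR=20/421; mL+mR=-13960/116617 → advance -1; mR−mL=25040/116617 → turn +1·90°
n=1: pose=(1,1,W); sL=20/101, sR=20/173; mL=-3750/17473, mR=10/173; mL+mR=-2740/17473 → advance -1; mR−mL=4760/17473 → turn +1·90°
n=2: pose=(2,1,S); sL=40/377, sR=40/221; mL=-1500/6409, mR=20/221; mL+mR=-920/6409 → advance -1; mR−mL=160/493 → turn +1·90°
n=3: pose=(2,2,E); sL=10/113, sR=5/37; mL=-750/4181, mR=5/74; mL+mR=-935/8362 → advance -1; mR−mL=2065/8362 → turn +1·90°
n=4: pose=(1,2,N); sL=40/277, sR=40/421; mL=-19500/116617, mR=20/421; mL+mR=-13960/116617 → advance -1; mR−mL=25040/116617 → turn +1·90°
n=5: pose=(1,1,W); sL=20/101, sR=20/173; mL=-3750/17473, mR=10/173; mL+mR=-2740/17473 → advance -1; mR−mL=4760/17473 → turn +1·90°

0 40/277 40/421 -19500/116617 20/421 1 2 N
1 20/101 20/173 -3750/17473 10/173 1 1 W
2 40/377 40/221 -1500/6409 20/221 2 1 S
3 10/113 5/37 -750/4181 5/74 2 2 E
4 40/277 40/421 -19500/116617 20/421 1 2 N
5 20/101 20/173 -3750/17473 10/173 1 1 W
final 2 1 S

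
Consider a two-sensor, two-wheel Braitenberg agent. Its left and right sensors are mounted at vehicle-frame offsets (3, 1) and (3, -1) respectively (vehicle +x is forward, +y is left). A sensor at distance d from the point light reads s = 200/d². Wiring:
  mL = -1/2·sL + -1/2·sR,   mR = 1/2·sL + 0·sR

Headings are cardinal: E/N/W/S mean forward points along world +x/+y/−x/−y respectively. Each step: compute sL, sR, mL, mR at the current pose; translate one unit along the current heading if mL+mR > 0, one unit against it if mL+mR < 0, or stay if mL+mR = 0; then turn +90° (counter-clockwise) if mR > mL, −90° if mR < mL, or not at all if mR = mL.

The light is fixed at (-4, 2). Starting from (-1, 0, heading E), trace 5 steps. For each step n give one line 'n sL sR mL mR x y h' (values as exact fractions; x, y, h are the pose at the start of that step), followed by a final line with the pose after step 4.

n=0: pose=(-1,0,E); sL=200/37, sR=40/9; mL=-1640/333, mR=100/37; mL+mR=-20/9 → advance -1; mR−mL=2540/333 → turn +1·90°
n=1: pose=(-2,0,N); sL=100, sR=20; mL=-60, mR=50; mL+mR=-10 → advance -1; mR−mL=110 → turn +1·90°
n=2: pose=(-2,-1,W); sL=200/17, sR=40; mL=-440/17, mR=100/17; mL+mR=-20 → advance -1; mR−mL=540/17 → turn +1·90°
n=3: pose=(-1,-1,S); sL=50/13, sR=5; mL=-115/26, mR=25/13; mL+mR=-5/2 → advance -1; mR−mL=165/26 → turn +1·90°
n=4: pose=(-1,0,E); sL=200/37, sR=40/9; mL=-1640/333, mR=100/37; mL+mR=-20/9 → advance -1; mR−mL=2540/333 → turn +1·90°

0 200/37 40/9 -1640/333 100/37 -1 0 E
1 100 20 -60 50 -2 0 N
2 200/17 40 -440/17 100/17 -2 -1 W
3 50/13 5 -115/26 25/13 -1 -1 S
4 200/37 40/9 -1640/333 100/37 -1 0 E
final -2 0 N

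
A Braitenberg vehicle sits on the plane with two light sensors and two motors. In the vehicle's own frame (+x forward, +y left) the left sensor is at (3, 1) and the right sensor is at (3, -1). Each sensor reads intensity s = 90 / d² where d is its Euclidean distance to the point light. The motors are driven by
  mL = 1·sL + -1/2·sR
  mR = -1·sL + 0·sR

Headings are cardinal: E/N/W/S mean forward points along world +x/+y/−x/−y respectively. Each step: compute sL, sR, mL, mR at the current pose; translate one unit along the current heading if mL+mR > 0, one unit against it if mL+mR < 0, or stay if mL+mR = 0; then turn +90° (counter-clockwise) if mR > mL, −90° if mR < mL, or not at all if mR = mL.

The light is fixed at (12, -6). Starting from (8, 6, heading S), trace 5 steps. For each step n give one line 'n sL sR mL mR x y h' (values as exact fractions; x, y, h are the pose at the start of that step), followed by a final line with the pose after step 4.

0 1 45/53 61/106 -1 8 6 S
1 90/193 18/49 2673/9457 -90/193 8 7 W
2 45/136 9/26 279/1768 -45/136 9 7 N
3 90/169 90/121 3285/20449 -90/169 9 6 E
4 1 45/53 61/106 -1 8 6 S
final 8 7 W

n=0: pose=(8,6,S); sL=1, sR=45/53; mL=61/106, mR=-1; mL+mR=-45/106 → advance -1; mR−mL=-167/106 → turn -1·90°
n=1: pose=(8,7,W); sL=90/193, sR=18/49; mL=2673/9457, mR=-90/193; mL+mR=-9/49 → advance -1; mR−mL=-7083/9457 → turn -1·90°
n=2: pose=(9,7,N); sL=45/136, sR=9/26; mL=279/1768, mR=-45/136; mL+mR=-9/52 → advance -1; mR−mL=-108/221 → turn -1·90°
n=3: pose=(9,6,E); sL=90/169, sR=90/121; mL=3285/20449, mR=-90/169; mL+mR=-45/121 → advance -1; mR−mL=-14175/20449 → turn -1·90°
n=4: pose=(8,6,S); sL=1, sR=45/53; mL=61/106, mR=-1; mL+mR=-45/106 → advance -1; mR−mL=-167/106 → turn -1·90°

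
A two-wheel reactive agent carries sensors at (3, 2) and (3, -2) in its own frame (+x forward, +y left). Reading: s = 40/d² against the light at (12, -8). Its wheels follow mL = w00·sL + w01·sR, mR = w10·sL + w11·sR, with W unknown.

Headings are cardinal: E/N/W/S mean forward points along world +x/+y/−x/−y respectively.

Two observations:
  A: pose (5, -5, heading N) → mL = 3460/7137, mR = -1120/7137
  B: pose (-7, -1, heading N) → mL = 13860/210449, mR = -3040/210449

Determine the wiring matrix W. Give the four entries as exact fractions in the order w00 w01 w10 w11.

obs A: pose=(5,-5,N) → sL=40/117, sR=40/61, mL=3460/7137, mR=-1120/7137
obs B: pose=(-7,-1,N) → sL=40/541, sR=40/389, mL=13860/210449, mR=-3040/210449
sensor matrix S = [[40/117, 40/61], [40/541, 40/389]]; det S = -20019200/1501974513
solve [mL_A; mL_B] = S·[w00; w01] and [mR_A; mR_B] = S·[w10; w11]:
  w00 = -1/2, w01 = 1, w10 = 1/2, w11 = -1/2

-1/2 1 1/2 -1/2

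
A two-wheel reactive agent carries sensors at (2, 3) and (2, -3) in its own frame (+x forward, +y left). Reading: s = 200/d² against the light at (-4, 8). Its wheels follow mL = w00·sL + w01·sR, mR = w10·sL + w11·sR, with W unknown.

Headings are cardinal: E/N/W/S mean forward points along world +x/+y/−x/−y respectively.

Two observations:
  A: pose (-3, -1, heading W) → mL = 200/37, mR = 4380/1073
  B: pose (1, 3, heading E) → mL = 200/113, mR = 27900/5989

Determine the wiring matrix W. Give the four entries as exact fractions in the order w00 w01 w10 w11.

obs A: pose=(-3,-1,W) → sL=40/29, sR=200/37, mL=200/37, mR=4380/1073
obs B: pose=(1,3,E) → sL=200/53, sR=200/113, mL=200/113, mR=27900/5989
sensor matrix S = [[40/29, 200/37], [200/53, 200/113]]; det S = -115392000/6426197
solve [mL_A; mL_B] = S·[w00; w01] and [mR_A; mR_B] = S·[w10; w11]:
  w00 = 0, w01 = 1, w10 = 1, w11 = 1/2

0 1 1 1/2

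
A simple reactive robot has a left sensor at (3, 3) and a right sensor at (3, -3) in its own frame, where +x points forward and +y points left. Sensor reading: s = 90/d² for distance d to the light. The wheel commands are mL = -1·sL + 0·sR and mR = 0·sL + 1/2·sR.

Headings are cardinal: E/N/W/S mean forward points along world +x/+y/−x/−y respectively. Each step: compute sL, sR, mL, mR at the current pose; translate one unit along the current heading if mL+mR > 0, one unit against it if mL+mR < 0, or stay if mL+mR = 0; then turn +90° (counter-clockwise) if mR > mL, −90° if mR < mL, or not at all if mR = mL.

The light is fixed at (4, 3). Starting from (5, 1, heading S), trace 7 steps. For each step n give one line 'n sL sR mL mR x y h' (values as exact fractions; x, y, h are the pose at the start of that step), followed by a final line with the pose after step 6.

0 90/41 90/29 -90/41 45/29 5 1 S
1 9/2 45/16 -9/2 45/32 5 2 E
2 90/13 90/13 -90/13 45/13 4 2 N
3 45/17 9 -45/17 9/2 4 1 W
4 90/29 90/41 -90/29 45/41 3 1 S
5 45/4 9/2 -45/4 9/4 3 2 E
6 90/29 18 -90/29 9 2 2 N
final 2 3 W

n=0: pose=(5,1,S); sL=90/41, sR=90/29; mL=-90/41, mR=45/29; mL+mR=-765/1189 → advance -1; mR−mL=4455/1189 → turn +1·90°
n=1: pose=(5,2,E); sL=9/2, sR=45/16; mL=-9/2, mR=45/32; mL+mR=-99/32 → advance -1; mR−mL=189/32 → turn +1·90°
n=2: pose=(4,2,N); sL=90/13, sR=90/13; mL=-90/13, mR=45/13; mL+mR=-45/13 → advance -1; mR−mL=135/13 → turn +1·90°
n=3: pose=(4,1,W); sL=45/17, sR=9; mL=-45/17, mR=9/2; mL+mR=63/34 → advance +1; mR−mL=243/34 → turn +1·90°
n=4: pose=(3,1,S); sL=90/29, sR=90/41; mL=-90/29, mR=45/41; mL+mR=-2385/1189 → advance -1; mR−mL=4995/1189 → turn +1·90°
n=5: pose=(3,2,E); sL=45/4, sR=9/2; mL=-45/4, mR=9/4; mL+mR=-9 → advance -1; mR−mL=27/2 → turn +1·90°
n=6: pose=(2,2,N); sL=90/29, sR=18; mL=-90/29, mR=9; mL+mR=171/29 → advance +1; mR−mL=351/29 → turn +1·90°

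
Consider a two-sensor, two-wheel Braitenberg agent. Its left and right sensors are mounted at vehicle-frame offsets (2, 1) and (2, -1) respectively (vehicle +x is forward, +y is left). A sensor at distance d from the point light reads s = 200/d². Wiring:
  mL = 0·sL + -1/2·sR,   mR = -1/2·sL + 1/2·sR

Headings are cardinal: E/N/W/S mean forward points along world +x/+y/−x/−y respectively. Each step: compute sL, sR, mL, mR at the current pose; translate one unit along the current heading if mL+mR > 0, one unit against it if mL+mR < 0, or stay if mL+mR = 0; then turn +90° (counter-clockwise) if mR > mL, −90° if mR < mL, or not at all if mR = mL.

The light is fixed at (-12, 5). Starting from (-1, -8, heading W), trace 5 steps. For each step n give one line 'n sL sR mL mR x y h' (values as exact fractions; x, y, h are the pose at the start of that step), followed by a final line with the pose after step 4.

0 200/277 8/9 -4/9 208/2493 -1 -8 W
1 100/197 100/173 -50/173 1200/34081 0 -8 S
2 200/317 40/73 -20/73 -960/23141 0 -7 E
3 1 50/61 -25/61 -11/122 -1 -7 N
4 200/277 8/9 -4/9 208/2493 -1 -8 W
final 0 -8 S

n=0: pose=(-1,-8,W); sL=200/277, sR=8/9; mL=-4/9, mR=208/2493; mL+mR=-100/277 → advance -1; mR−mL=1316/2493 → turn +1·90°
n=1: pose=(0,-8,S); sL=100/197, sR=100/173; mL=-50/173, mR=1200/34081; mL+mR=-50/197 → advance -1; mR−mL=11050/34081 → turn +1·90°
n=2: pose=(0,-7,E); sL=200/317, sR=40/73; mL=-20/73, mR=-960/23141; mL+mR=-100/317 → advance -1; mR−mL=5380/23141 → turn +1·90°
n=3: pose=(-1,-7,N); sL=1, sR=50/61; mL=-25/61, mR=-11/122; mL+mR=-1/2 → advance -1; mR−mL=39/122 → turn +1·90°
n=4: pose=(-1,-8,W); sL=200/277, sR=8/9; mL=-4/9, mR=208/2493; mL+mR=-100/277 → advance -1; mR−mL=1316/2493 → turn +1·90°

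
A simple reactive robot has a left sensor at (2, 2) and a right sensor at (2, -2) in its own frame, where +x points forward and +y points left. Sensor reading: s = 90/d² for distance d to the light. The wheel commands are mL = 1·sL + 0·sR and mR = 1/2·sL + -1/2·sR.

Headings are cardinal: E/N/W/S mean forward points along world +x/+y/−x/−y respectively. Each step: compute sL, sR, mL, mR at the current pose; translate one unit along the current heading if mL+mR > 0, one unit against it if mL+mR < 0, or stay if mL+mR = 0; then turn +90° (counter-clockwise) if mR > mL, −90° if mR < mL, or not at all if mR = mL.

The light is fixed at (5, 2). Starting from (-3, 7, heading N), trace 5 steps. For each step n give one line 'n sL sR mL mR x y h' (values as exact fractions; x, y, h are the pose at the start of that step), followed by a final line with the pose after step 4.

0 90/149 18/17 90/149 -576/2533 -3 7 N
1 9/10 45/26 9/10 -27/65 -3 8 E
2 90/41 90/97 90/41 2520/3977 -2 8 S
3 1 9/13 1 2/13 -2 7 W
4 90/149 18/17 90/149 -576/2533 -3 7 N
final -3 8 E

n=0: pose=(-3,7,N); sL=90/149, sR=18/17; mL=90/149, mR=-576/2533; mL+mR=954/2533 → advance +1; mR−mL=-2106/2533 → turn -1·90°
n=1: pose=(-3,8,E); sL=9/10, sR=45/26; mL=9/10, mR=-27/65; mL+mR=63/130 → advance +1; mR−mL=-171/130 → turn -1·90°
n=2: pose=(-2,8,S); sL=90/41, sR=90/97; mL=90/41, mR=2520/3977; mL+mR=11250/3977 → advance +1; mR−mL=-6210/3977 → turn -1·90°
n=3: pose=(-2,7,W); sL=1, sR=9/13; mL=1, mR=2/13; mL+mR=15/13 → advance +1; mR−mL=-11/13 → turn -1·90°
n=4: pose=(-3,7,N); sL=90/149, sR=18/17; mL=90/149, mR=-576/2533; mL+mR=954/2533 → advance +1; mR−mL=-2106/2533 → turn -1·90°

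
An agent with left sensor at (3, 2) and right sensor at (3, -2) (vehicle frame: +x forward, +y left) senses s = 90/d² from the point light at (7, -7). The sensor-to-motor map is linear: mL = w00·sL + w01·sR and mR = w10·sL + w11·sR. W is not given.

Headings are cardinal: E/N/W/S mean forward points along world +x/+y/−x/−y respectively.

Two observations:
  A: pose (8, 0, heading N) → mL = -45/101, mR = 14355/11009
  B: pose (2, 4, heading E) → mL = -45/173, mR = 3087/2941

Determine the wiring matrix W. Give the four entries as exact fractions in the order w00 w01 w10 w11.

obs A: pose=(8,0,N) → sL=90/101, sR=90/109, mL=-45/101, mR=14355/11009
obs B: pose=(2,4,E) → sL=90/173, sR=18/17, mL=-45/173, mR=3087/2941
sensor matrix S = [[90/101, 90/109], [90/173, 18/17]]; det S = 16640640/32377469
solve [mL_A; mL_B] = S·[w00; w01] and [mR_A; mR_B] = S·[w10; w11]:
  w00 = -1/2, w01 = 0, w10 = 1, w11 = 1/2

-1/2 0 1 1/2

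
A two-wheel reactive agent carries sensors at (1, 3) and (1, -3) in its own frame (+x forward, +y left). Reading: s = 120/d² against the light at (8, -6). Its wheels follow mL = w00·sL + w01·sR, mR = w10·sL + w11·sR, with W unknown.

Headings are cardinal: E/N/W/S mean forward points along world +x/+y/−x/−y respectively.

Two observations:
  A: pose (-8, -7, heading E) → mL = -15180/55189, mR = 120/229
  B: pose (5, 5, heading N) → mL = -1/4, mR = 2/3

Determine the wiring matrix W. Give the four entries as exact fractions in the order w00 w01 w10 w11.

obs A: pose=(-8,-7,E) → sL=120/229, sR=120/241, mL=-15180/55189, mR=120/229
obs B: pose=(5,5,N) → sL=2/3, sR=5/6, mL=-1/4, mR=2/3
sensor matrix S = [[120/229, 120/241], [2/3, 5/6]]; det S = 5780/55189
solve [mL_A; mL_B] = S·[w00; w01] and [mR_A; mR_B] = S·[w10; w11]:
  w00 = -1, w01 = 1/2, w10 = 1, w11 = 0

-1 1/2 1 0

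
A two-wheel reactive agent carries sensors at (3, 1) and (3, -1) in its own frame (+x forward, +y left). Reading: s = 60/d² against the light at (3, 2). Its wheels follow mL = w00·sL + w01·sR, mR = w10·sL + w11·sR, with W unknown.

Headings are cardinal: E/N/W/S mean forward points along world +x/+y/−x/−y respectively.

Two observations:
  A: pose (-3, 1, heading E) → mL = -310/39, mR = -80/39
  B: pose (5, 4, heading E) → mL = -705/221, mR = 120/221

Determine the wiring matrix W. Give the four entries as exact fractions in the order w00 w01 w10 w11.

-1/2 -1 -1 1

obs A: pose=(-3,1,E) → sL=20/3, sR=60/13, mL=-310/39, mR=-80/39
obs B: pose=(5,4,E) → sL=30/17, sR=30/13, mL=-705/221, mR=120/221
sensor matrix S = [[20/3, 60/13], [30/17, 30/13]]; det S = 1600/221
solve [mL_A; mL_B] = S·[w00; w01] and [mR_A; mR_B] = S·[w10; w11]:
  w00 = -1/2, w01 = -1, w10 = -1, w11 = 1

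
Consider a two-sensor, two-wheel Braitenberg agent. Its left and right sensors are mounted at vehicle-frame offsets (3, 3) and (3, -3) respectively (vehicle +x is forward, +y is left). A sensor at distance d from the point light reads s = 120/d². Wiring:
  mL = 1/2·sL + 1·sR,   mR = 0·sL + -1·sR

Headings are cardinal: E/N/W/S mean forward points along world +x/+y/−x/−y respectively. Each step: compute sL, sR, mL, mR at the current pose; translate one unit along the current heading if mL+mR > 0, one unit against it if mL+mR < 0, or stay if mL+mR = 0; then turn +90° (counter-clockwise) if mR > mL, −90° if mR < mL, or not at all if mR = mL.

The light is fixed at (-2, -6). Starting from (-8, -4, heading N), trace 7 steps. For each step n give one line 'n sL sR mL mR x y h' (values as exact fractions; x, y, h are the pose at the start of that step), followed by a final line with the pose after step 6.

0 60/53 60/17 3690/901 -60/17 -8 -4 N
1 8/3 40/3 44/3 -40/3 -8 -3 E
2 30 15/8 135/8 -15/8 -7 -3 S
3 24/13 120/89 2628/1157 -120/89 -7 -4 W
4 60/53 60/17 3690/901 -60/17 -8 -4 N
5 8/3 40/3 44/3 -40/3 -8 -3 E
6 30 15/8 135/8 -15/8 -7 -3 S
final -7 -4 W

n=0: pose=(-8,-4,N); sL=60/53, sR=60/17; mL=3690/901, mR=-60/17; mL+mR=30/53 → advance +1; mR−mL=-6870/901 → turn -1·90°
n=1: pose=(-8,-3,E); sL=8/3, sR=40/3; mL=44/3, mR=-40/3; mL+mR=4/3 → advance +1; mR−mL=-28 → turn -1·90°
n=2: pose=(-7,-3,S); sL=30, sR=15/8; mL=135/8, mR=-15/8; mL+mR=15 → advance +1; mR−mL=-75/4 → turn -1·90°
n=3: pose=(-7,-4,W); sL=24/13, sR=120/89; mL=2628/1157, mR=-120/89; mL+mR=12/13 → advance +1; mR−mL=-4188/1157 → turn -1·90°
n=4: pose=(-8,-4,N); sL=60/53, sR=60/17; mL=3690/901, mR=-60/17; mL+mR=30/53 → advance +1; mR−mL=-6870/901 → turn -1·90°
n=5: pose=(-8,-3,E); sL=8/3, sR=40/3; mL=44/3, mR=-40/3; mL+mR=4/3 → advance +1; mR−mL=-28 → turn -1·90°
n=6: pose=(-7,-3,S); sL=30, sR=15/8; mL=135/8, mR=-15/8; mL+mR=15 → advance +1; mR−mL=-75/4 → turn -1·90°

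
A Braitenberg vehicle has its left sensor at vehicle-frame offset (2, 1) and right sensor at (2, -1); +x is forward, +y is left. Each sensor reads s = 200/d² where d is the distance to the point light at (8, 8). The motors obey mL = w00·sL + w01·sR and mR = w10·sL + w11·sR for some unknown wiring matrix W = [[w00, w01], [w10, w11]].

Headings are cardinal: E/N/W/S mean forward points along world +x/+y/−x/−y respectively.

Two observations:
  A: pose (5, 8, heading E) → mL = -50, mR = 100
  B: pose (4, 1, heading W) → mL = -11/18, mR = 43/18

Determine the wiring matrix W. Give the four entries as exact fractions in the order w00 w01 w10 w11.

obs A: pose=(5,8,E) → sL=100, sR=100, mL=-50, mR=100
obs B: pose=(4,1,W) → sL=2, sR=25/9, mL=-11/18, mR=43/18
sensor matrix S = [[100, 100], [2, 25/9]]; det S = 700/9
solve [mL_A; mL_B] = S·[w00; w01] and [mR_A; mR_B] = S·[w10; w11]:
  w00 = -1, w01 = 1/2, w10 = 1/2, w11 = 1/2

-1 1/2 1/2 1/2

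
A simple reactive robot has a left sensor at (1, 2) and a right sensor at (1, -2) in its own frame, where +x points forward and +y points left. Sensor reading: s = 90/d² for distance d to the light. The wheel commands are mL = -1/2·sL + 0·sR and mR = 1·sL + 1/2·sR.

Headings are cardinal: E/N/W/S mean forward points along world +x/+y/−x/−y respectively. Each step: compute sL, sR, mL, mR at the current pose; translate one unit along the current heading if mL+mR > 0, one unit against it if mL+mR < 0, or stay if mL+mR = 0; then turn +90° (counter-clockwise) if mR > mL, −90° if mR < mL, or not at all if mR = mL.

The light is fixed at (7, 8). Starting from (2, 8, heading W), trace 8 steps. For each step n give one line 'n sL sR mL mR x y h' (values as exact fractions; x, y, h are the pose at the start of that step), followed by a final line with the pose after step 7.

n=0: pose=(2,8,W); sL=9/4, sR=9/4; mL=-9/8, mR=27/8; mL+mR=9/4 → advance +1; mR−mL=9/2 → turn +1·90°
n=1: pose=(1,8,S); sL=90/17, sR=18/13; mL=-45/17, mR=1323/221; mL+mR=738/221 → advance +1; mR−mL=1908/221 → turn +1·90°
n=2: pose=(1,7,E); sL=45/13, sR=45/17; mL=-45/26, mR=2115/442; mL+mR=675/221 → advance +1; mR−mL=1440/221 → turn +1·90°
n=3: pose=(2,7,N); sL=90/49, sR=10; mL=-45/49, mR=335/49; mL+mR=290/49 → advance +1; mR−mL=380/49 → turn +1·90°
n=4: pose=(2,8,W); sL=9/4, sR=9/4; mL=-9/8, mR=27/8; mL+mR=9/4 → advance +1; mR−mL=9/2 → turn +1·90°
n=5: pose=(1,8,S); sL=90/17, sR=18/13; mL=-45/17, mR=1323/221; mL+mR=738/221 → advance +1; mR−mL=1908/221 → turn +1·90°
n=6: pose=(1,7,E); sL=45/13, sR=45/17; mL=-45/26, mR=2115/442; mL+mR=675/221 → advance +1; mR−mL=1440/221 → turn +1·90°
n=7: pose=(2,7,N); sL=90/49, sR=10; mL=-45/49, mR=335/49; mL+mR=290/49 → advance +1; mR−mL=380/49 → turn +1·90°

0 9/4 9/4 -9/8 27/8 2 8 W
1 90/17 18/13 -45/17 1323/221 1 8 S
2 45/13 45/17 -45/26 2115/442 1 7 E
3 90/49 10 -45/49 335/49 2 7 N
4 9/4 9/4 -9/8 27/8 2 8 W
5 90/17 18/13 -45/17 1323/221 1 8 S
6 45/13 45/17 -45/26 2115/442 1 7 E
7 90/49 10 -45/49 335/49 2 7 N
final 2 8 W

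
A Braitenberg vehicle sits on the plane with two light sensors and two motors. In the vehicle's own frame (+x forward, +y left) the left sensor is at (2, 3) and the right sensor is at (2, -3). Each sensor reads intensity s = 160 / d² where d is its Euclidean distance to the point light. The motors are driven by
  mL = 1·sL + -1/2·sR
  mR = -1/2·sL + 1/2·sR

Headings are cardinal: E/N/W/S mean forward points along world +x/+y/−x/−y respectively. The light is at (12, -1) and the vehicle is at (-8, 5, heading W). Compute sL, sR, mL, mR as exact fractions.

left sensor world pos  = (-10, 2); dL² = 493
right sensor world pos = (-10, 8); dR² = 565
sL = 160/493 = 160/493
sR = 160/565 = 32/113
mL = 1·sL + -1/2·sR = 10192/55709
mR = -1/2·sL + 1/2·sR = -1152/55709

160/493 32/113 10192/55709 -1152/55709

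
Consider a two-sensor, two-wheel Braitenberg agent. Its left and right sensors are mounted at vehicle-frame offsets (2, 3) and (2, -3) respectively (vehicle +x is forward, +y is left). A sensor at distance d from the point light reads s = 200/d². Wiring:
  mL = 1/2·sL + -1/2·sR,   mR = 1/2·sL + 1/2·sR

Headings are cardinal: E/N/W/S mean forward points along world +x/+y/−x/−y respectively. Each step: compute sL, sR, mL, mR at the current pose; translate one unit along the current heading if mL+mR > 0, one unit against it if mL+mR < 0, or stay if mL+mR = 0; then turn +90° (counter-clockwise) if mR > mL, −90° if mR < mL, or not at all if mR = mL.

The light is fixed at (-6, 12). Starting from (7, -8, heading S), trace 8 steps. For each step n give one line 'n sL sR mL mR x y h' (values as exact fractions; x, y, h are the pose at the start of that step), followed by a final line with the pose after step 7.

n=0: pose=(7,-8,S); sL=10/37, sR=25/73; mL=-195/5402, mR=1655/5402; mL+mR=10/37 → advance +1; mR−mL=25/73 → turn +1·90°
n=1: pose=(7,-9,E); sL=200/549, sR=200/801; mL=2800/48861, mR=5000/16287; mL+mR=200/549 → advance +1; mR−mL=200/801 → turn +1·90°
n=2: pose=(8,-9,N); sL=100/241, sR=4/13; mL=168/3133, mR=1132/3133; mL+mR=100/241 → advance +1; mR−mL=4/13 → turn +1·90°
n=3: pose=(8,-8,W); sL=200/673, sR=200/433; mL=-24000/291409, mR=110600/291409; mL+mR=200/673 → advance +1; mR−mL=200/433 → turn +1·90°
n=4: pose=(7,-8,S); sL=10/37, sR=25/73; mL=-195/5402, mR=1655/5402; mL+mR=10/37 → advance +1; mR−mL=25/73 → turn +1·90°
n=5: pose=(7,-9,E); sL=200/549, sR=200/801; mL=2800/48861, mR=5000/16287; mL+mR=200/549 → advance +1; mR−mL=200/801 → turn +1·90°
n=6: pose=(8,-9,N); sL=100/241, sR=4/13; mL=168/3133, mR=1132/3133; mL+mR=100/241 → advance +1; mR−mL=4/13 → turn +1·90°
n=7: pose=(8,-8,W); sL=200/673, sR=200/433; mL=-24000/291409, mR=110600/291409; mL+mR=200/673 → advance +1; mR−mL=200/433 → turn +1·90°

0 10/37 25/73 -195/5402 1655/5402 7 -8 S
1 200/549 200/801 2800/48861 5000/16287 7 -9 E
2 100/241 4/13 168/3133 1132/3133 8 -9 N
3 200/673 200/433 -24000/291409 110600/291409 8 -8 W
4 10/37 25/73 -195/5402 1655/5402 7 -8 S
5 200/549 200/801 2800/48861 5000/16287 7 -9 E
6 100/241 4/13 168/3133 1132/3133 8 -9 N
7 200/673 200/433 -24000/291409 110600/291409 8 -8 W
final 7 -8 S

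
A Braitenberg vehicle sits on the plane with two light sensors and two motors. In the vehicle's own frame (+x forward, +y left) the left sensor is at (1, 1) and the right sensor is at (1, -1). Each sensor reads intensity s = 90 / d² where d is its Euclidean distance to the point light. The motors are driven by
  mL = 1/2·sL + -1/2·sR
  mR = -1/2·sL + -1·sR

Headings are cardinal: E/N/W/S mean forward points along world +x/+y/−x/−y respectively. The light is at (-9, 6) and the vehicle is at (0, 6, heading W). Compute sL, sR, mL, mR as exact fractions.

18/13 18/13 0 -27/13

left sensor world pos  = (-1, 5); dL² = 65
right sensor world pos = (-1, 7); dR² = 65
sL = 90/65 = 18/13
sR = 90/65 = 18/13
mL = 1/2·sL + -1/2·sR = 0
mR = -1/2·sL + -1·sR = -27/13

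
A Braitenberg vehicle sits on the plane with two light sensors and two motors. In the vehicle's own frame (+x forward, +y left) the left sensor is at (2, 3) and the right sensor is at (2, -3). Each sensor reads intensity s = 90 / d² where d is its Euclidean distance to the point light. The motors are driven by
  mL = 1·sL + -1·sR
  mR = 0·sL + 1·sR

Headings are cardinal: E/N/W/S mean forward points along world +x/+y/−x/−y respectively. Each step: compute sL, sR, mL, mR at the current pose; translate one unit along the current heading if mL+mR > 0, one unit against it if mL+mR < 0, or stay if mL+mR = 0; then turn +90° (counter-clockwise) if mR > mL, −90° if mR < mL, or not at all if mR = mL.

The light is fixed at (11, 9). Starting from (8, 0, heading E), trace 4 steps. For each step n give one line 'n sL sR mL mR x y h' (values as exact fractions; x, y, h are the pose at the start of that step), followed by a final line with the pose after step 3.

n=0: pose=(8,0,E); sL=90/37, sR=18/29; mL=1944/1073, mR=18/29; mL+mR=90/37 → advance +1; mR−mL=-1278/1073 → turn -1·90°
n=1: pose=(9,0,S); sL=45/61, sR=45/73; mL=540/4453, mR=45/73; mL+mR=45/61 → advance +1; mR−mL=2205/4453 → turn +1·90°
n=2: pose=(9,-1,E); sL=90/49, sR=90/169; mL=10800/8281, mR=90/169; mL+mR=90/49 → advance +1; mR−mL=-6390/8281 → turn -1·90°
n=3: pose=(10,-1,S); sL=45/74, sR=9/16; mL=27/592, mR=9/16; mL+mR=45/74 → advance +1; mR−mL=153/296 → turn +1·90°

0 90/37 18/29 1944/1073 18/29 8 0 E
1 45/61 45/73 540/4453 45/73 9 0 S
2 90/49 90/169 10800/8281 90/169 9 -1 E
3 45/74 9/16 27/592 9/16 10 -1 S
final 10 -2 E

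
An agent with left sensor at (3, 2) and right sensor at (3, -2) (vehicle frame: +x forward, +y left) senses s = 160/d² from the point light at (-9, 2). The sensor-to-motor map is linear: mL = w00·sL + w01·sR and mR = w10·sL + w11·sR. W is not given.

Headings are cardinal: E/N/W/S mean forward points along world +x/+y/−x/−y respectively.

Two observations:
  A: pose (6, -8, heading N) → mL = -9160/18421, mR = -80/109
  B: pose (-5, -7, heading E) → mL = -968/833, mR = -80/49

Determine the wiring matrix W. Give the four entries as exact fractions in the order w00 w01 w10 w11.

obs A: pose=(6,-8,N) → sL=80/109, sR=80/169, mL=-9160/18421, mR=-80/109
obs B: pose=(-5,-7,E) → sL=80/49, sR=16/17, mL=-968/833, mR=-80/49
sensor matrix S = [[80/109, 80/169], [80/49, 16/17]]; det S = -1259520/15344693
solve [mL_A; mL_B] = S·[w00; w01] and [mR_A; mR_B] = S·[w10; w11]:
  w00 = -1, w01 = 1/2, w10 = -1, w11 = 0

-1 1/2 -1 0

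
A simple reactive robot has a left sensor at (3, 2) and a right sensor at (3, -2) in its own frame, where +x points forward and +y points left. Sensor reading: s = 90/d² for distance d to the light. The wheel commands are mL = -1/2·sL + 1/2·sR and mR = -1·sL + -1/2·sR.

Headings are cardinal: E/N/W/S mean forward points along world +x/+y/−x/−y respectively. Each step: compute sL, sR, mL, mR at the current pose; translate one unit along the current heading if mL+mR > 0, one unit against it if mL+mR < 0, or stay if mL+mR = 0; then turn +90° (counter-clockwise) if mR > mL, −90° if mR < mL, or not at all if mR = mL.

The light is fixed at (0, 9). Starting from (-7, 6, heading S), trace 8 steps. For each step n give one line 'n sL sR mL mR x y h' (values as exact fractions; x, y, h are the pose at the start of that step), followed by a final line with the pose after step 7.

n=0: pose=(-7,6,S); sL=90/61, sR=10/13; mL=-280/793, mR=-1475/793; mL+mR=-135/61 → advance -1; mR−mL=-1195/793 → turn -1·90°
n=1: pose=(-7,7,W); sL=45/58, sR=9/10; mL=9/145, mR=-711/580; mL+mR=-135/116 → advance -1; mR−mL=-747/580 → turn -1·90°
n=2: pose=(-6,7,N); sL=18/13, sR=90/17; mL=432/221, mR=-891/221; mL+mR=-27/13 → advance -1; mR−mL=-1323/221 → turn -1·90°
n=3: pose=(-6,6,E); sL=9, sR=45/17; mL=-54/17, mR=-351/34; mL+mR=-27/2 → advance -1; mR−mL=-243/34 → turn -1·90°
n=4: pose=(-7,6,S); sL=90/61, sR=10/13; mL=-280/793, mR=-1475/793; mL+mR=-135/61 → advance -1; mR−mL=-1195/793 → turn -1·90°
n=5: pose=(-7,7,W); sL=45/58, sR=9/10; mL=9/145, mR=-711/580; mL+mR=-135/116 → advance -1; mR−mL=-747/580 → turn -1·90°
n=6: pose=(-6,7,N); sL=18/13, sR=90/17; mL=432/221, mR=-891/221; mL+mR=-27/13 → advance -1; mR−mL=-1323/221 → turn -1·90°
n=7: pose=(-6,6,E); sL=9, sR=45/17; mL=-54/17, mR=-351/34; mL+mR=-27/2 → advance -1; mR−mL=-243/34 → turn -1·90°

0 90/61 10/13 -280/793 -1475/793 -7 6 S
1 45/58 9/10 9/145 -711/580 -7 7 W
2 18/13 90/17 432/221 -891/221 -6 7 N
3 9 45/17 -54/17 -351/34 -6 6 E
4 90/61 10/13 -280/793 -1475/793 -7 6 S
5 45/58 9/10 9/145 -711/580 -7 7 W
6 18/13 90/17 432/221 -891/221 -6 7 N
7 9 45/17 -54/17 -351/34 -6 6 E
final -7 6 S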